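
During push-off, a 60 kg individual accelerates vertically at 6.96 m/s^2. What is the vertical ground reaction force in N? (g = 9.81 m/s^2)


GRF = m * (g + a)
GRF = 60 * (9.81 + 6.96)
GRF = 60 * 16.7700
GRF = 1006.2000


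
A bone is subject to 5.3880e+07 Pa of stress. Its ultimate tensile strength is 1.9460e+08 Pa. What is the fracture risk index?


FRI = applied / ultimate
FRI = 5.3880e+07 / 1.9460e+08
FRI = 0.2769


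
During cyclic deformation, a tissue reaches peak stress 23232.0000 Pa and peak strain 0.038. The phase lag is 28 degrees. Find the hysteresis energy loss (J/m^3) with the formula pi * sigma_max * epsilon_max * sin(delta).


E_loss = pi * sigma_max * epsilon_max * sin(delta)
delta = 28 deg = 0.4887 rad
sin(delta) = 0.4695
E_loss = pi * 23232.0000 * 0.038 * 0.4695
E_loss = 1302.0551


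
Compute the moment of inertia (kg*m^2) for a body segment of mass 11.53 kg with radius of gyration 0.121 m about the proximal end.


I = m * k^2
I = 11.53 * 0.121^2
k^2 = 0.0146
I = 0.1688


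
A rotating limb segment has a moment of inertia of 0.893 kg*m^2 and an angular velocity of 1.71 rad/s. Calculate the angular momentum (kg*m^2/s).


L = I * omega
L = 0.893 * 1.71
L = 1.5270


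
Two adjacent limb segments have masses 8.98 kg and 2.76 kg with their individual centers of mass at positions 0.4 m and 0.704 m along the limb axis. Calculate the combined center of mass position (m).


COM = (m1*x1 + m2*x2) / (m1 + m2)
COM = (8.98*0.4 + 2.76*0.704) / (8.98 + 2.76)
Numerator = 5.5350
Denominator = 11.7400
COM = 0.4715


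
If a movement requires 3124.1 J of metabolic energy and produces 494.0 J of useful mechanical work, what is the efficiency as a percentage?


eta = (W_mech / E_meta) * 100
eta = (494.0 / 3124.1) * 100
ratio = 0.1581
eta = 15.8126


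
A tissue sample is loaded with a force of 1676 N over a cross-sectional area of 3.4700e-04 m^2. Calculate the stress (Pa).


stress = F / A
stress = 1676 / 3.4700e-04
stress = 4.8300e+06


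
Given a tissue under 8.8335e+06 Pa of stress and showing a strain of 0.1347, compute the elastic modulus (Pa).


E = stress / strain
E = 8.8335e+06 / 0.1347
E = 6.5579e+07


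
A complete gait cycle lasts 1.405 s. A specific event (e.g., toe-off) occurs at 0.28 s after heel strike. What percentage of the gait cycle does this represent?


pct = (event_time / cycle_time) * 100
pct = (0.28 / 1.405) * 100
ratio = 0.1993
pct = 19.9288


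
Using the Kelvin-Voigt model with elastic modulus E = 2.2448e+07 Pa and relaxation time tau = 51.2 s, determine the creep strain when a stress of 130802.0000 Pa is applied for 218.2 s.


epsilon(t) = (sigma/E) * (1 - exp(-t/tau))
sigma/E = 130802.0000 / 2.2448e+07 = 0.0058
exp(-t/tau) = exp(-218.2 / 51.2) = 0.0141
epsilon = 0.0058 * (1 - 0.0141)
epsilon = 0.0057


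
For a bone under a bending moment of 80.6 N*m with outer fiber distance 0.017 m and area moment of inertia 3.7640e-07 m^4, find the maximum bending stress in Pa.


sigma = M * c / I
sigma = 80.6 * 0.017 / 3.7640e-07
M * c = 1.3702
sigma = 3.6403e+06


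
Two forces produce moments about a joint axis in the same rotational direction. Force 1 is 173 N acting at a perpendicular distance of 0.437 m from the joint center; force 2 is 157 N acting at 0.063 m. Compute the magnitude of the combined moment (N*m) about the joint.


M = F1 * d1 + F2 * d2
M = 173 * 0.437 + 157 * 0.063
M = 75.6010 + 9.8910
M = 85.4920


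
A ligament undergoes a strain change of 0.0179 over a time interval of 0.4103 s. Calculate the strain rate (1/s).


strain_rate = delta_strain / delta_t
strain_rate = 0.0179 / 0.4103
strain_rate = 0.0436


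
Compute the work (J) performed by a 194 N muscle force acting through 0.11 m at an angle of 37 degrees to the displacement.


W = F * d * cos(theta)
theta = 37 deg = 0.6458 rad
cos(theta) = 0.7986
W = 194 * 0.11 * 0.7986
W = 17.0429


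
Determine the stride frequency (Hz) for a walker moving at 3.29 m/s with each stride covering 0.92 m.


f = v / stride_length
f = 3.29 / 0.92
f = 3.5761


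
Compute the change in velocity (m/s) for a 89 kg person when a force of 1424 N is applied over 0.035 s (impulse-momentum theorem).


J = F * dt = 1424 * 0.035 = 49.8400 N*s
delta_v = J / m
delta_v = 49.8400 / 89
delta_v = 0.5600


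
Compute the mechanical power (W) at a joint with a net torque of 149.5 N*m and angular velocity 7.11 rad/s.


P = M * omega
P = 149.5 * 7.11
P = 1062.9450


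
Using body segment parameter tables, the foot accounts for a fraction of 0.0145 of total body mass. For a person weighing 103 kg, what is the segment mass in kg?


m_segment = body_mass * fraction
m_segment = 103 * 0.0145
m_segment = 1.4935


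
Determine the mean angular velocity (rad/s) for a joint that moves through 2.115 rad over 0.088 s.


omega = delta_theta / delta_t
omega = 2.115 / 0.088
omega = 24.0341


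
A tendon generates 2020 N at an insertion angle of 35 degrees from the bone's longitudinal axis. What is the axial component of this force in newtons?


F_eff = F_tendon * cos(theta)
theta = 35 deg = 0.6109 rad
cos(theta) = 0.8192
F_eff = 2020 * 0.8192
F_eff = 1654.6871


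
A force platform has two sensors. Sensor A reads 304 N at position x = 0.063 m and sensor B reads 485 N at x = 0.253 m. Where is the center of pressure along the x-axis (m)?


COP_x = (F1*x1 + F2*x2) / (F1 + F2)
COP_x = (304*0.063 + 485*0.253) / (304 + 485)
Numerator = 141.8570
Denominator = 789
COP_x = 0.1798


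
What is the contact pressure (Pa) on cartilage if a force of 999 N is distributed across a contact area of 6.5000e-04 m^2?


P = F / A
P = 999 / 6.5000e-04
P = 1.5369e+06


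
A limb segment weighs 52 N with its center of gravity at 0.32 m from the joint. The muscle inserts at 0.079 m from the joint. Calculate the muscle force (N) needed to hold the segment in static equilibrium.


F_muscle = W * d_load / d_muscle
F_muscle = 52 * 0.32 / 0.079
Numerator = 16.6400
F_muscle = 210.6329


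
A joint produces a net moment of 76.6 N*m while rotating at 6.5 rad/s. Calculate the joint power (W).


P = M * omega
P = 76.6 * 6.5
P = 497.9000


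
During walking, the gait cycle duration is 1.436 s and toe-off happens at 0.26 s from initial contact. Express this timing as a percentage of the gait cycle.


pct = (event_time / cycle_time) * 100
pct = (0.26 / 1.436) * 100
ratio = 0.1811
pct = 18.1058


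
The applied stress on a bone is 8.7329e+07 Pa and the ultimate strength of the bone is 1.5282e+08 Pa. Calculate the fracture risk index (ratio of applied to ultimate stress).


FRI = applied / ultimate
FRI = 8.7329e+07 / 1.5282e+08
FRI = 0.5715


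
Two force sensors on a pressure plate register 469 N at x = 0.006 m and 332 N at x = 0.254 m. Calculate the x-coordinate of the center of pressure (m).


COP_x = (F1*x1 + F2*x2) / (F1 + F2)
COP_x = (469*0.006 + 332*0.254) / (469 + 332)
Numerator = 87.1420
Denominator = 801
COP_x = 0.1088


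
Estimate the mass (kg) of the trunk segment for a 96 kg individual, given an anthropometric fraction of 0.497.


m_segment = body_mass * fraction
m_segment = 96 * 0.497
m_segment = 47.7120


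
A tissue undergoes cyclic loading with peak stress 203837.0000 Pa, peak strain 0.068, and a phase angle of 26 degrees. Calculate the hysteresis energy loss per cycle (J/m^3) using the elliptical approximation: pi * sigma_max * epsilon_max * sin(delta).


E_loss = pi * sigma_max * epsilon_max * sin(delta)
delta = 26 deg = 0.4538 rad
sin(delta) = 0.4384
E_loss = pi * 203837.0000 * 0.068 * 0.4384
E_loss = 19089.0258


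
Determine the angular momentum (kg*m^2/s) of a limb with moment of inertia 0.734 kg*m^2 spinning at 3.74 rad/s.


L = I * omega
L = 0.734 * 3.74
L = 2.7452


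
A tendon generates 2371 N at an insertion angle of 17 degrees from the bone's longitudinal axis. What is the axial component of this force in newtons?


F_eff = F_tendon * cos(theta)
theta = 17 deg = 0.2967 rad
cos(theta) = 0.9563
F_eff = 2371 * 0.9563
F_eff = 2267.3986


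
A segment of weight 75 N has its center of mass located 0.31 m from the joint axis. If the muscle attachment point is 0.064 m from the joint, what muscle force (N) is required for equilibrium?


F_muscle = W * d_load / d_muscle
F_muscle = 75 * 0.31 / 0.064
Numerator = 23.2500
F_muscle = 363.2812


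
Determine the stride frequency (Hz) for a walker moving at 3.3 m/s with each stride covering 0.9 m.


f = v / stride_length
f = 3.3 / 0.9
f = 3.6667


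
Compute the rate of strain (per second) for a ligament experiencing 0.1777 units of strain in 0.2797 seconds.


strain_rate = delta_strain / delta_t
strain_rate = 0.1777 / 0.2797
strain_rate = 0.6353


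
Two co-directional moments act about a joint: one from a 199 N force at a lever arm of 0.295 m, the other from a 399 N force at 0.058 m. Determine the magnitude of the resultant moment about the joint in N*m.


M = F1 * d1 + F2 * d2
M = 199 * 0.295 + 399 * 0.058
M = 58.7050 + 23.1420
M = 81.8470


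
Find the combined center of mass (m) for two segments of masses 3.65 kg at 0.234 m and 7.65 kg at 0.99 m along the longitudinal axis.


COM = (m1*x1 + m2*x2) / (m1 + m2)
COM = (3.65*0.234 + 7.65*0.99) / (3.65 + 7.65)
Numerator = 8.4276
Denominator = 11.3000
COM = 0.7458


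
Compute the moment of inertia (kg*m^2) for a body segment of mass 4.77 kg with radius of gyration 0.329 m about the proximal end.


I = m * k^2
I = 4.77 * 0.329^2
k^2 = 0.1082
I = 0.5163


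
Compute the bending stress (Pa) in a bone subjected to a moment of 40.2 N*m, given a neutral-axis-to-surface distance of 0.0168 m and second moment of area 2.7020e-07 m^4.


sigma = M * c / I
sigma = 40.2 * 0.0168 / 2.7020e-07
M * c = 0.6754
sigma = 2.4995e+06


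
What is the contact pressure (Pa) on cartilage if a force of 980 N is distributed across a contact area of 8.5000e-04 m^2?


P = F / A
P = 980 / 8.5000e-04
P = 1.1529e+06


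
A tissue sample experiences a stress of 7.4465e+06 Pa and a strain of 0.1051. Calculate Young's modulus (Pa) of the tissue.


E = stress / strain
E = 7.4465e+06 / 0.1051
E = 7.0852e+07


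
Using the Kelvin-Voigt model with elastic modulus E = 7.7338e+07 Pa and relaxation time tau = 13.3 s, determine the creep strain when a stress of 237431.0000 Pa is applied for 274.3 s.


epsilon(t) = (sigma/E) * (1 - exp(-t/tau))
sigma/E = 237431.0000 / 7.7338e+07 = 0.0031
exp(-t/tau) = exp(-274.3 / 13.3) = 1.1043e-09
epsilon = 0.0031 * (1 - 1.1043e-09)
epsilon = 0.0031


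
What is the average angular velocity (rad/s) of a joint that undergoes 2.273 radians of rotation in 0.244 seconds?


omega = delta_theta / delta_t
omega = 2.273 / 0.244
omega = 9.3156


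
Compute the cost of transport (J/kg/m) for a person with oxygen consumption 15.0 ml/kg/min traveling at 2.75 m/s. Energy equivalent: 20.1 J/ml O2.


Power per kg = VO2 * 20.1 / 60
Power per kg = 15.0 * 20.1 / 60 = 5.0250 W/kg
Cost = power_per_kg / speed
Cost = 5.0250 / 2.75
Cost = 1.8273


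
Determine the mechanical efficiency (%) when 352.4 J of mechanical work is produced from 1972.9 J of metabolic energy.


eta = (W_mech / E_meta) * 100
eta = (352.4 / 1972.9) * 100
ratio = 0.1786
eta = 17.8620


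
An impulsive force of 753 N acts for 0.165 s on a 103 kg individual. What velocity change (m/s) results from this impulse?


J = F * dt = 753 * 0.165 = 124.2450 N*s
delta_v = J / m
delta_v = 124.2450 / 103
delta_v = 1.2063


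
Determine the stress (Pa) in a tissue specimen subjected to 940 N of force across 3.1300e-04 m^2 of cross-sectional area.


stress = F / A
stress = 940 / 3.1300e-04
stress = 3.0032e+06


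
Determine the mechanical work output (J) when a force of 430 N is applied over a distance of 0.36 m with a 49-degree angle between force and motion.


W = F * d * cos(theta)
theta = 49 deg = 0.8552 rad
cos(theta) = 0.6561
W = 430 * 0.36 * 0.6561
W = 101.5579


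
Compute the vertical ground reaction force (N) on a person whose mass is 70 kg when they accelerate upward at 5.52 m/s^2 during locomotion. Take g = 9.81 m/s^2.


GRF = m * (g + a)
GRF = 70 * (9.81 + 5.52)
GRF = 70 * 15.3300
GRF = 1073.1000


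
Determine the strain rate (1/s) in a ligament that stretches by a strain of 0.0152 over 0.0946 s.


strain_rate = delta_strain / delta_t
strain_rate = 0.0152 / 0.0946
strain_rate = 0.1607


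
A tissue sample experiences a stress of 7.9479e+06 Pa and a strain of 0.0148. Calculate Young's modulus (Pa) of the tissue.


E = stress / strain
E = 7.9479e+06 / 0.0148
E = 5.3702e+08


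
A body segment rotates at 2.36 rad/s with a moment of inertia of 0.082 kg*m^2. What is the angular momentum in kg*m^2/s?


L = I * omega
L = 0.082 * 2.36
L = 0.1935


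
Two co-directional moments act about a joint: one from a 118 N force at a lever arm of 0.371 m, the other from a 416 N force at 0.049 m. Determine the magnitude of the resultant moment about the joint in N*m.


M = F1 * d1 + F2 * d2
M = 118 * 0.371 + 416 * 0.049
M = 43.7780 + 20.3840
M = 64.1620


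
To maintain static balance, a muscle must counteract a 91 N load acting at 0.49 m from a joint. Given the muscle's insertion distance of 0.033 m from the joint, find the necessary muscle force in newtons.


F_muscle = W * d_load / d_muscle
F_muscle = 91 * 0.49 / 0.033
Numerator = 44.5900
F_muscle = 1351.2121


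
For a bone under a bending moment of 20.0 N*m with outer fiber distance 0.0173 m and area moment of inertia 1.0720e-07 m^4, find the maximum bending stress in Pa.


sigma = M * c / I
sigma = 20.0 * 0.0173 / 1.0720e-07
M * c = 0.3460
sigma = 3.2276e+06


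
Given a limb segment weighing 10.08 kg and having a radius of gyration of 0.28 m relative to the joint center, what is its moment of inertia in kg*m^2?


I = m * k^2
I = 10.08 * 0.28^2
k^2 = 0.0784
I = 0.7903


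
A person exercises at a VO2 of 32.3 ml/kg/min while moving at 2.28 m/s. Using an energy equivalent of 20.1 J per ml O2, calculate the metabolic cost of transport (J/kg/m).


Power per kg = VO2 * 20.1 / 60
Power per kg = 32.3 * 20.1 / 60 = 10.8205 W/kg
Cost = power_per_kg / speed
Cost = 10.8205 / 2.28
Cost = 4.7458


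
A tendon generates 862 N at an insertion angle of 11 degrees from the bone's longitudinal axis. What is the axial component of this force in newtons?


F_eff = F_tendon * cos(theta)
theta = 11 deg = 0.1920 rad
cos(theta) = 0.9816
F_eff = 862 * 0.9816
F_eff = 846.1626


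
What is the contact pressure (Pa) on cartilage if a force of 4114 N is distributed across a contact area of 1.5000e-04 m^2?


P = F / A
P = 4114 / 1.5000e-04
P = 2.7427e+07


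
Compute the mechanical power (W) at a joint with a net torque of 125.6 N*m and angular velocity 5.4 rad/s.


P = M * omega
P = 125.6 * 5.4
P = 678.2400


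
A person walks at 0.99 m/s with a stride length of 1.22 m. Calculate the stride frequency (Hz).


f = v / stride_length
f = 0.99 / 1.22
f = 0.8115


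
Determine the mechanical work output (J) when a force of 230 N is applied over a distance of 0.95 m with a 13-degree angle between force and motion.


W = F * d * cos(theta)
theta = 13 deg = 0.2269 rad
cos(theta) = 0.9744
W = 230 * 0.95 * 0.9744
W = 212.8999


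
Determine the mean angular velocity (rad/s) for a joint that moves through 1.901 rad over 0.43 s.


omega = delta_theta / delta_t
omega = 1.901 / 0.43
omega = 4.4209


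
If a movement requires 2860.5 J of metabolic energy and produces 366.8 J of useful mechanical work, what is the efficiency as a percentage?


eta = (W_mech / E_meta) * 100
eta = (366.8 / 2860.5) * 100
ratio = 0.1282
eta = 12.8229


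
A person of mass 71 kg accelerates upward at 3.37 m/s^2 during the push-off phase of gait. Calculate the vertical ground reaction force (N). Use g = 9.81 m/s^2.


GRF = m * (g + a)
GRF = 71 * (9.81 + 3.37)
GRF = 71 * 13.1800
GRF = 935.7800


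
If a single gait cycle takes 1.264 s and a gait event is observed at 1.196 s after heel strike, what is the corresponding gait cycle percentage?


pct = (event_time / cycle_time) * 100
pct = (1.196 / 1.264) * 100
ratio = 0.9462
pct = 94.6203


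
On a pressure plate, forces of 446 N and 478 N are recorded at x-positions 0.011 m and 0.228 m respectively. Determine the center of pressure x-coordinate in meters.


COP_x = (F1*x1 + F2*x2) / (F1 + F2)
COP_x = (446*0.011 + 478*0.228) / (446 + 478)
Numerator = 113.8900
Denominator = 924
COP_x = 0.1233


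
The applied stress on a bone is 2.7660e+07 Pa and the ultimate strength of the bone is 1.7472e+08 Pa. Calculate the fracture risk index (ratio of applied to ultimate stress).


FRI = applied / ultimate
FRI = 2.7660e+07 / 1.7472e+08
FRI = 0.1583


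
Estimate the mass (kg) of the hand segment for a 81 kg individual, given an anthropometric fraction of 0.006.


m_segment = body_mass * fraction
m_segment = 81 * 0.006
m_segment = 0.4860


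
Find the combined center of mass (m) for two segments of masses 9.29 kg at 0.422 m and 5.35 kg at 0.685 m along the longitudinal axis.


COM = (m1*x1 + m2*x2) / (m1 + m2)
COM = (9.29*0.422 + 5.35*0.685) / (9.29 + 5.35)
Numerator = 7.5851
Denominator = 14.6400
COM = 0.5181


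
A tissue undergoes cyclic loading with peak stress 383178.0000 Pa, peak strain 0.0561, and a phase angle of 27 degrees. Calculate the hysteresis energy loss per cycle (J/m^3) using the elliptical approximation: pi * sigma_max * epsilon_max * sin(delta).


E_loss = pi * sigma_max * epsilon_max * sin(delta)
delta = 27 deg = 0.4712 rad
sin(delta) = 0.4540
E_loss = pi * 383178.0000 * 0.0561 * 0.4540
E_loss = 30659.1468


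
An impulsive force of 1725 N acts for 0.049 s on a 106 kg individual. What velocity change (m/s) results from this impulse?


J = F * dt = 1725 * 0.049 = 84.5250 N*s
delta_v = J / m
delta_v = 84.5250 / 106
delta_v = 0.7974


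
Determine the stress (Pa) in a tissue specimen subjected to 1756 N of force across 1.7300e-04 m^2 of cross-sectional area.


stress = F / A
stress = 1756 / 1.7300e-04
stress = 1.0150e+07


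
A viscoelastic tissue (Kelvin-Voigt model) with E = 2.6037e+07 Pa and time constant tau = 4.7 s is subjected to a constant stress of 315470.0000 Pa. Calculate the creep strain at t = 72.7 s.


epsilon(t) = (sigma/E) * (1 - exp(-t/tau))
sigma/E = 315470.0000 / 2.6037e+07 = 0.0121
exp(-t/tau) = exp(-72.7 / 4.7) = 1.9156e-07
epsilon = 0.0121 * (1 - 1.9156e-07)
epsilon = 0.0121


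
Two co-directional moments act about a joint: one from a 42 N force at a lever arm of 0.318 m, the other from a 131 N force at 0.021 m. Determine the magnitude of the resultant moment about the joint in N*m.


M = F1 * d1 + F2 * d2
M = 42 * 0.318 + 131 * 0.021
M = 13.3560 + 2.7510
M = 16.1070


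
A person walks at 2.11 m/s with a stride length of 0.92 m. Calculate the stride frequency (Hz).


f = v / stride_length
f = 2.11 / 0.92
f = 2.2935


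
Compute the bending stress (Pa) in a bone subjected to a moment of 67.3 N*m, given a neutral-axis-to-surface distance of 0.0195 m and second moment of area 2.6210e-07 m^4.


sigma = M * c / I
sigma = 67.3 * 0.0195 / 2.6210e-07
M * c = 1.3123
sigma = 5.0071e+06


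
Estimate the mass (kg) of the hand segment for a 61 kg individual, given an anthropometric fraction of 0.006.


m_segment = body_mass * fraction
m_segment = 61 * 0.006
m_segment = 0.3660


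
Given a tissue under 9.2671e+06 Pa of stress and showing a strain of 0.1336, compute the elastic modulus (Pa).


E = stress / strain
E = 9.2671e+06 / 0.1336
E = 6.9365e+07


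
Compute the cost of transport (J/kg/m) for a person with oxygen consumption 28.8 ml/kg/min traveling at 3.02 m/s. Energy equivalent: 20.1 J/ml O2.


Power per kg = VO2 * 20.1 / 60
Power per kg = 28.8 * 20.1 / 60 = 9.6480 W/kg
Cost = power_per_kg / speed
Cost = 9.6480 / 3.02
Cost = 3.1947


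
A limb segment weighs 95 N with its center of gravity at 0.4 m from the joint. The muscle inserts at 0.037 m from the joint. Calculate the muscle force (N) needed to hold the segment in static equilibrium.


F_muscle = W * d_load / d_muscle
F_muscle = 95 * 0.4 / 0.037
Numerator = 38.0000
F_muscle = 1027.0270


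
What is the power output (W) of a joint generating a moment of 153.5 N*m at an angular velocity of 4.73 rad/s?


P = M * omega
P = 153.5 * 4.73
P = 726.0550


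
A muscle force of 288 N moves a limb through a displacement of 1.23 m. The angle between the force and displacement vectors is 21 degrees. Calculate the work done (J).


W = F * d * cos(theta)
theta = 21 deg = 0.3665 rad
cos(theta) = 0.9336
W = 288 * 1.23 * 0.9336
W = 330.7115


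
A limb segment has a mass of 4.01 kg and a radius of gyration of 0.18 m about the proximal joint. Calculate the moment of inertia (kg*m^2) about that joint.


I = m * k^2
I = 4.01 * 0.18^2
k^2 = 0.0324
I = 0.1299


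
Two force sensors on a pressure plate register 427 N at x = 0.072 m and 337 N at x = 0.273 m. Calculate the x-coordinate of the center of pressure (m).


COP_x = (F1*x1 + F2*x2) / (F1 + F2)
COP_x = (427*0.072 + 337*0.273) / (427 + 337)
Numerator = 122.7450
Denominator = 764
COP_x = 0.1607


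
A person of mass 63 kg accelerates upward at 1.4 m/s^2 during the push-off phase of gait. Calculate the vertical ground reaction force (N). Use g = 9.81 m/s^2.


GRF = m * (g + a)
GRF = 63 * (9.81 + 1.4)
GRF = 63 * 11.2100
GRF = 706.2300


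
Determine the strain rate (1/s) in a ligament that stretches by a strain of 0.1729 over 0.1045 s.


strain_rate = delta_strain / delta_t
strain_rate = 0.1729 / 0.1045
strain_rate = 1.6545


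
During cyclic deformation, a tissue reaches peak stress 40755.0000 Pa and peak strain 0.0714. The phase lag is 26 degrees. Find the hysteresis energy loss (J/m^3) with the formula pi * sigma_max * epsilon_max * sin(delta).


E_loss = pi * sigma_max * epsilon_max * sin(delta)
delta = 26 deg = 0.4538 rad
sin(delta) = 0.4384
E_loss = pi * 40755.0000 * 0.0714 * 0.4384
E_loss = 4007.4761


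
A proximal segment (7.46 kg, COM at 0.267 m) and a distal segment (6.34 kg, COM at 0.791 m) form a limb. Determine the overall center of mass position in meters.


COM = (m1*x1 + m2*x2) / (m1 + m2)
COM = (7.46*0.267 + 6.34*0.791) / (7.46 + 6.34)
Numerator = 7.0068
Denominator = 13.8000
COM = 0.5077


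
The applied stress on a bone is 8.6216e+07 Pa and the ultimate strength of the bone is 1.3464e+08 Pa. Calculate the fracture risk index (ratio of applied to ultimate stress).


FRI = applied / ultimate
FRI = 8.6216e+07 / 1.3464e+08
FRI = 0.6403


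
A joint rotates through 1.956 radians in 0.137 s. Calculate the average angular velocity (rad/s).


omega = delta_theta / delta_t
omega = 1.956 / 0.137
omega = 14.2774


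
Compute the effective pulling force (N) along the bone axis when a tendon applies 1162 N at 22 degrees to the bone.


F_eff = F_tendon * cos(theta)
theta = 22 deg = 0.3840 rad
cos(theta) = 0.9272
F_eff = 1162 * 0.9272
F_eff = 1077.3876


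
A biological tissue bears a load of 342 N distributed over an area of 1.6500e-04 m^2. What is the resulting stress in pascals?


stress = F / A
stress = 342 / 1.6500e-04
stress = 2.0727e+06


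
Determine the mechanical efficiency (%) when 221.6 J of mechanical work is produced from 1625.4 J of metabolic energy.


eta = (W_mech / E_meta) * 100
eta = (221.6 / 1625.4) * 100
ratio = 0.1363
eta = 13.6336


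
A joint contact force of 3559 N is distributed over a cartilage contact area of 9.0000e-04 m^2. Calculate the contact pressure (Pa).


P = F / A
P = 3559 / 9.0000e-04
P = 3.9544e+06


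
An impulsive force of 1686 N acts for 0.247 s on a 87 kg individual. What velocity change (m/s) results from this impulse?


J = F * dt = 1686 * 0.247 = 416.4420 N*s
delta_v = J / m
delta_v = 416.4420 / 87
delta_v = 4.7867


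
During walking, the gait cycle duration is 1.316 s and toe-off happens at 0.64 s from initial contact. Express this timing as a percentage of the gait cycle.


pct = (event_time / cycle_time) * 100
pct = (0.64 / 1.316) * 100
ratio = 0.4863
pct = 48.6322


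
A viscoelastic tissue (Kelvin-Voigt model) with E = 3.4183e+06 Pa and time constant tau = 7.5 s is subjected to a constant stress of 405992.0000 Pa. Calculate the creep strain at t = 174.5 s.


epsilon(t) = (sigma/E) * (1 - exp(-t/tau))
sigma/E = 405992.0000 / 3.4183e+06 = 0.1188
exp(-t/tau) = exp(-174.5 / 7.5) = 7.8599e-11
epsilon = 0.1188 * (1 - 7.8599e-11)
epsilon = 0.1188


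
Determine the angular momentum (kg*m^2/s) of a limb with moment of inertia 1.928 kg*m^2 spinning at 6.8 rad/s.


L = I * omega
L = 1.928 * 6.8
L = 13.1104


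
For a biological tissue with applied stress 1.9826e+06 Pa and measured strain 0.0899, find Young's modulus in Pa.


E = stress / strain
E = 1.9826e+06 / 0.0899
E = 2.2053e+07


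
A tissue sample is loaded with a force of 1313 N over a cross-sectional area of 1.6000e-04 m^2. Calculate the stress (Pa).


stress = F / A
stress = 1313 / 1.6000e-04
stress = 8.2062e+06


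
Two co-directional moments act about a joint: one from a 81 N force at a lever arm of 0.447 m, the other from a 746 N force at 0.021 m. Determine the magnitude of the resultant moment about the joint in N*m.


M = F1 * d1 + F2 * d2
M = 81 * 0.447 + 746 * 0.021
M = 36.2070 + 15.6660
M = 51.8730


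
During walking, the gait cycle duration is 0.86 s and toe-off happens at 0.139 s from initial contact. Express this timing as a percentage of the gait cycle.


pct = (event_time / cycle_time) * 100
pct = (0.139 / 0.86) * 100
ratio = 0.1616
pct = 16.1628


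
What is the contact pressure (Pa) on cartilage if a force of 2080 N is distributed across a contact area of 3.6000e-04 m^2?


P = F / A
P = 2080 / 3.6000e-04
P = 5.7778e+06


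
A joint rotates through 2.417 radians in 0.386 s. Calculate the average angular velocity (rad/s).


omega = delta_theta / delta_t
omega = 2.417 / 0.386
omega = 6.2617


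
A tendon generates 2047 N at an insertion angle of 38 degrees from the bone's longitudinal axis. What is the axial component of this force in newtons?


F_eff = F_tendon * cos(theta)
theta = 38 deg = 0.6632 rad
cos(theta) = 0.7880
F_eff = 2047 * 0.7880
F_eff = 1613.0580


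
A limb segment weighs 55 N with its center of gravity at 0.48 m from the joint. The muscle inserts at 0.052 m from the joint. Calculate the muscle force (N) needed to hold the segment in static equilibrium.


F_muscle = W * d_load / d_muscle
F_muscle = 55 * 0.48 / 0.052
Numerator = 26.4000
F_muscle = 507.6923


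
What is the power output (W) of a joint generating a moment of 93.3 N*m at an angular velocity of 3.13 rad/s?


P = M * omega
P = 93.3 * 3.13
P = 292.0290


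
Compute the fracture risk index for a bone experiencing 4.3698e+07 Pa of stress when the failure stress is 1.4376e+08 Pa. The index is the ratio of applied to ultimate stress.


FRI = applied / ultimate
FRI = 4.3698e+07 / 1.4376e+08
FRI = 0.3040


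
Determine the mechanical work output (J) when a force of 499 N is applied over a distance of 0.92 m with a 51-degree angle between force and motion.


W = F * d * cos(theta)
theta = 51 deg = 0.8901 rad
cos(theta) = 0.6293
W = 499 * 0.92 * 0.6293
W = 288.9084


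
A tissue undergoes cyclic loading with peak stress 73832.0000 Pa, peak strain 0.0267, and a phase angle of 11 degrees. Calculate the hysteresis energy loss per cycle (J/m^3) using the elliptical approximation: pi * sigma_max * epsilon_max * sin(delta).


E_loss = pi * sigma_max * epsilon_max * sin(delta)
delta = 11 deg = 0.1920 rad
sin(delta) = 0.1908
E_loss = pi * 73832.0000 * 0.0267 * 0.1908
E_loss = 1181.6929


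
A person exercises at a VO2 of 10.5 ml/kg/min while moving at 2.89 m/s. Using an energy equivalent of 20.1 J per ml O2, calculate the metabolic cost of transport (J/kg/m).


Power per kg = VO2 * 20.1 / 60
Power per kg = 10.5 * 20.1 / 60 = 3.5175 W/kg
Cost = power_per_kg / speed
Cost = 3.5175 / 2.89
Cost = 1.2171


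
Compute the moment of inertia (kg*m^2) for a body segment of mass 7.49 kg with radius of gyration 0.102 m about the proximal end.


I = m * k^2
I = 7.49 * 0.102^2
k^2 = 0.0104
I = 0.0779


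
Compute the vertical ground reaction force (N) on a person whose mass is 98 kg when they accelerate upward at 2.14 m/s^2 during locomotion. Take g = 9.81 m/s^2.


GRF = m * (g + a)
GRF = 98 * (9.81 + 2.14)
GRF = 98 * 11.9500
GRF = 1171.1000


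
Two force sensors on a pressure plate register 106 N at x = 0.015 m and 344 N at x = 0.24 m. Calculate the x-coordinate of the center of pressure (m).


COP_x = (F1*x1 + F2*x2) / (F1 + F2)
COP_x = (106*0.015 + 344*0.24) / (106 + 344)
Numerator = 84.1500
Denominator = 450
COP_x = 0.1870


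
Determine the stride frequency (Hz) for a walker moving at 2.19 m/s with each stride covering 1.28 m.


f = v / stride_length
f = 2.19 / 1.28
f = 1.7109


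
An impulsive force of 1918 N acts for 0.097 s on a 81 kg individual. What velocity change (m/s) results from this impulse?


J = F * dt = 1918 * 0.097 = 186.0460 N*s
delta_v = J / m
delta_v = 186.0460 / 81
delta_v = 2.2969


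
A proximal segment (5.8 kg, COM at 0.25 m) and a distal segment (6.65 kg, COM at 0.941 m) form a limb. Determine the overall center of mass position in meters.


COM = (m1*x1 + m2*x2) / (m1 + m2)
COM = (5.8*0.25 + 6.65*0.941) / (5.8 + 6.65)
Numerator = 7.7077
Denominator = 12.4500
COM = 0.6191


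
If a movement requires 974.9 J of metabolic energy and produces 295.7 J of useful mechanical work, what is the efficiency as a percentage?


eta = (W_mech / E_meta) * 100
eta = (295.7 / 974.9) * 100
ratio = 0.3033
eta = 30.3313


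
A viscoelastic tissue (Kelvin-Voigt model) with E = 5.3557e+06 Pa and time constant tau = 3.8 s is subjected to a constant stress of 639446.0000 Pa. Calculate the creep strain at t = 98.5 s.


epsilon(t) = (sigma/E) * (1 - exp(-t/tau))
sigma/E = 639446.0000 / 5.3557e+06 = 0.1194
exp(-t/tau) = exp(-98.5 / 3.8) = 5.5288e-12
epsilon = 0.1194 * (1 - 5.5288e-12)
epsilon = 0.1194


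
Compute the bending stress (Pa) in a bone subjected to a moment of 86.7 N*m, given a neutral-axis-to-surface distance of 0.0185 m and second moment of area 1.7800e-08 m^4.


sigma = M * c / I
sigma = 86.7 * 0.0185 / 1.7800e-08
M * c = 1.6039
sigma = 9.0110e+07


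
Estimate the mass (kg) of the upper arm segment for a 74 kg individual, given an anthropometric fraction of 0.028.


m_segment = body_mass * fraction
m_segment = 74 * 0.028
m_segment = 2.0720


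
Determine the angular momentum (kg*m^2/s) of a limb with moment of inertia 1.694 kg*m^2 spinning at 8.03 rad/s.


L = I * omega
L = 1.694 * 8.03
L = 13.6028


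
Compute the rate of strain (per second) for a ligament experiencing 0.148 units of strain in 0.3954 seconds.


strain_rate = delta_strain / delta_t
strain_rate = 0.148 / 0.3954
strain_rate = 0.3743


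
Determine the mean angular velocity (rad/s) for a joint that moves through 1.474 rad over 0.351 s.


omega = delta_theta / delta_t
omega = 1.474 / 0.351
omega = 4.1994


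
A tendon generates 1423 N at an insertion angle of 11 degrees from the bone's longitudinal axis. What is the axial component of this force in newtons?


F_eff = F_tendon * cos(theta)
theta = 11 deg = 0.1920 rad
cos(theta) = 0.9816
F_eff = 1423 * 0.9816
F_eff = 1396.8555


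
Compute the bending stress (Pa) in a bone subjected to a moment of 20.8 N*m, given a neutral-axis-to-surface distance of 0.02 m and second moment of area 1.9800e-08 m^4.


sigma = M * c / I
sigma = 20.8 * 0.02 / 1.9800e-08
M * c = 0.4160
sigma = 2.1010e+07


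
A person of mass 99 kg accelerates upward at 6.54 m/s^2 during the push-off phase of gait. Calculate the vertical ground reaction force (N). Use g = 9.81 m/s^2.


GRF = m * (g + a)
GRF = 99 * (9.81 + 6.54)
GRF = 99 * 16.3500
GRF = 1618.6500


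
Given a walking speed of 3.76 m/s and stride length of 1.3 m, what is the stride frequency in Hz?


f = v / stride_length
f = 3.76 / 1.3
f = 2.8923


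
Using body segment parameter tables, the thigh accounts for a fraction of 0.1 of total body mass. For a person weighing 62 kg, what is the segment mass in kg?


m_segment = body_mass * fraction
m_segment = 62 * 0.1
m_segment = 6.2000


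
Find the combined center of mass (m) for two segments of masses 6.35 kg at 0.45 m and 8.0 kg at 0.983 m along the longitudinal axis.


COM = (m1*x1 + m2*x2) / (m1 + m2)
COM = (6.35*0.45 + 8.0*0.983) / (6.35 + 8.0)
Numerator = 10.7215
Denominator = 14.3500
COM = 0.7471


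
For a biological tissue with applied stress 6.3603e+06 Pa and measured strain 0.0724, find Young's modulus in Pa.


E = stress / strain
E = 6.3603e+06 / 0.0724
E = 8.7849e+07


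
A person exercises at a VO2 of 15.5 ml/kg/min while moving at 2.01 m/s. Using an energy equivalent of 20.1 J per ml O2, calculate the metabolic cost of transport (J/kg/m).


Power per kg = VO2 * 20.1 / 60
Power per kg = 15.5 * 20.1 / 60 = 5.1925 W/kg
Cost = power_per_kg / speed
Cost = 5.1925 / 2.01
Cost = 2.5833


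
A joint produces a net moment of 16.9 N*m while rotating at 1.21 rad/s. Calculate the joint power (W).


P = M * omega
P = 16.9 * 1.21
P = 20.4490


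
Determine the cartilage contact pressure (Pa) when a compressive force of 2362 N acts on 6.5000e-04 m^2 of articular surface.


P = F / A
P = 2362 / 6.5000e-04
P = 3.6338e+06


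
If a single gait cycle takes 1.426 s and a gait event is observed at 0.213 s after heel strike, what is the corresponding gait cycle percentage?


pct = (event_time / cycle_time) * 100
pct = (0.213 / 1.426) * 100
ratio = 0.1494
pct = 14.9369


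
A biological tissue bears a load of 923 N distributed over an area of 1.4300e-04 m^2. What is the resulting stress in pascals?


stress = F / A
stress = 923 / 1.4300e-04
stress = 6.4545e+06


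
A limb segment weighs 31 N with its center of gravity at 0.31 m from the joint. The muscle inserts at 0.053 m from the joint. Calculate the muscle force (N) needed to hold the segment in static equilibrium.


F_muscle = W * d_load / d_muscle
F_muscle = 31 * 0.31 / 0.053
Numerator = 9.6100
F_muscle = 181.3208


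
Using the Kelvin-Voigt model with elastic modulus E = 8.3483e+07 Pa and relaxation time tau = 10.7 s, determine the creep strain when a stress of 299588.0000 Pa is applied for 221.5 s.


epsilon(t) = (sigma/E) * (1 - exp(-t/tau))
sigma/E = 299588.0000 / 8.3483e+07 = 0.0036
exp(-t/tau) = exp(-221.5 / 10.7) = 1.0226e-09
epsilon = 0.0036 * (1 - 1.0226e-09)
epsilon = 0.0036


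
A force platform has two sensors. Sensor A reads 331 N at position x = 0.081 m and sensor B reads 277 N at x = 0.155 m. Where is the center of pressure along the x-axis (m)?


COP_x = (F1*x1 + F2*x2) / (F1 + F2)
COP_x = (331*0.081 + 277*0.155) / (331 + 277)
Numerator = 69.7460
Denominator = 608
COP_x = 0.1147


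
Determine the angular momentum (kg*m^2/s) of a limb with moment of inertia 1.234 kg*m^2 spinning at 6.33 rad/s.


L = I * omega
L = 1.234 * 6.33
L = 7.8112


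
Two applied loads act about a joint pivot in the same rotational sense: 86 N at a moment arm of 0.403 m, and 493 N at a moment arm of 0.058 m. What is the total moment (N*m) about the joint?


M = F1 * d1 + F2 * d2
M = 86 * 0.403 + 493 * 0.058
M = 34.6580 + 28.5940
M = 63.2520


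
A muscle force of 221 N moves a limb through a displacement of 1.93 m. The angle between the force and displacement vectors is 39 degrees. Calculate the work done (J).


W = F * d * cos(theta)
theta = 39 deg = 0.6807 rad
cos(theta) = 0.7771
W = 221 * 1.93 * 0.7771
W = 331.4761


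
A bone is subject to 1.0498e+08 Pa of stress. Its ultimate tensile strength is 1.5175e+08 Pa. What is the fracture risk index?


FRI = applied / ultimate
FRI = 1.0498e+08 / 1.5175e+08
FRI = 0.6918


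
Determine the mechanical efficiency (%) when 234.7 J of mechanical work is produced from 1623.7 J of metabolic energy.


eta = (W_mech / E_meta) * 100
eta = (234.7 / 1623.7) * 100
ratio = 0.1445
eta = 14.4546


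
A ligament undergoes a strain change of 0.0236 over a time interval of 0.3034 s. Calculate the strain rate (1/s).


strain_rate = delta_strain / delta_t
strain_rate = 0.0236 / 0.3034
strain_rate = 0.0778


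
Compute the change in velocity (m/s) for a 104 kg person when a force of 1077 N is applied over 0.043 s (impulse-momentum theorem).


J = F * dt = 1077 * 0.043 = 46.3110 N*s
delta_v = J / m
delta_v = 46.3110 / 104
delta_v = 0.4453


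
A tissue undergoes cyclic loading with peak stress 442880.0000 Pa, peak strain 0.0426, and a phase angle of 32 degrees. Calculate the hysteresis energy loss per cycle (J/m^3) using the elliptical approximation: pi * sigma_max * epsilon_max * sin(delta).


E_loss = pi * sigma_max * epsilon_max * sin(delta)
delta = 32 deg = 0.5585 rad
sin(delta) = 0.5299
E_loss = pi * 442880.0000 * 0.0426 * 0.5299
E_loss = 31409.0823


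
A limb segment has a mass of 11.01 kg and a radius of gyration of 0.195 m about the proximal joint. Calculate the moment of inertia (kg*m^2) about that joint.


I = m * k^2
I = 11.01 * 0.195^2
k^2 = 0.0380
I = 0.4187


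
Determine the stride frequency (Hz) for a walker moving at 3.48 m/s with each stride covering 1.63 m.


f = v / stride_length
f = 3.48 / 1.63
f = 2.1350


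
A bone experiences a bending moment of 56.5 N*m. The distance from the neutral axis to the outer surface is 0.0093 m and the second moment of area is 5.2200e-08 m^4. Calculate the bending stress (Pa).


sigma = M * c / I
sigma = 56.5 * 0.0093 / 5.2200e-08
M * c = 0.5254
sigma = 1.0066e+07


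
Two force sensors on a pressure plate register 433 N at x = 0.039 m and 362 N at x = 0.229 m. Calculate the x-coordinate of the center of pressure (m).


COP_x = (F1*x1 + F2*x2) / (F1 + F2)
COP_x = (433*0.039 + 362*0.229) / (433 + 362)
Numerator = 99.7850
Denominator = 795
COP_x = 0.1255


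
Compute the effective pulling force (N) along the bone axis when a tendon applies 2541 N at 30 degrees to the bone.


F_eff = F_tendon * cos(theta)
theta = 30 deg = 0.5236 rad
cos(theta) = 0.8660
F_eff = 2541 * 0.8660
F_eff = 2200.5706


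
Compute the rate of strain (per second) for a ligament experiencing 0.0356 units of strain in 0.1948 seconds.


strain_rate = delta_strain / delta_t
strain_rate = 0.0356 / 0.1948
strain_rate = 0.1828


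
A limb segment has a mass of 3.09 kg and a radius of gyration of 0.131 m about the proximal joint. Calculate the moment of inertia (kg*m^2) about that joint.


I = m * k^2
I = 3.09 * 0.131^2
k^2 = 0.0172
I = 0.0530


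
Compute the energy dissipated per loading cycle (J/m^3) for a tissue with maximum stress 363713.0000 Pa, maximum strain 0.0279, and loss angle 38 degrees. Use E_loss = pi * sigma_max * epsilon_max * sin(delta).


E_loss = pi * sigma_max * epsilon_max * sin(delta)
delta = 38 deg = 0.6632 rad
sin(delta) = 0.6157
E_loss = pi * 363713.0000 * 0.0279 * 0.6157
E_loss = 19627.0432


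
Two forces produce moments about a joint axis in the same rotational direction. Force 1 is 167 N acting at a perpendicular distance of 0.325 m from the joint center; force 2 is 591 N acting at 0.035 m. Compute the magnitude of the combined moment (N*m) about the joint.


M = F1 * d1 + F2 * d2
M = 167 * 0.325 + 591 * 0.035
M = 54.2750 + 20.6850
M = 74.9600


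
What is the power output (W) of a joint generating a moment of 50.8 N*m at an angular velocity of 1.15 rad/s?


P = M * omega
P = 50.8 * 1.15
P = 58.4200


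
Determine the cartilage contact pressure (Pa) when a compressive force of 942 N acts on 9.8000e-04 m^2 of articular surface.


P = F / A
P = 942 / 9.8000e-04
P = 961224.4898
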